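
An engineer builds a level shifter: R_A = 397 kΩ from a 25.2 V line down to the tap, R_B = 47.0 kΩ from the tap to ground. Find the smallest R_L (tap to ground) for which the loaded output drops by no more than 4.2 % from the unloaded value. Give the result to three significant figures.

R_L(min) ≈ 959 kΩ

Output resistance R_th = R_A‖R_B = (397 × 47.0)/444.0 = 42.02 kΩ.
The fractional drop is R_th/(R_th + R_L); requiring this ≤ 0.0420 gives R_L ≥ R_th(1/0.0420 − 1) = 42.02 × 22.81 = 959 kΩ.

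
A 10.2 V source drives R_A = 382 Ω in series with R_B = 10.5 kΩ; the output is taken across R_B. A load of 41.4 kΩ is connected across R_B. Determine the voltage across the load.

The load sits in parallel with R_B: R_B‖R_L = (10500 × 41400) / (10500 + 41400) = 8376 Ω.
V_out = 10.2 × 8376 / (382 + 8376) = 10.2 × 8376/8758 = 9.76 V.
(Unloaded it would have been 9.84 V.)

V_out ≈ 9.76 V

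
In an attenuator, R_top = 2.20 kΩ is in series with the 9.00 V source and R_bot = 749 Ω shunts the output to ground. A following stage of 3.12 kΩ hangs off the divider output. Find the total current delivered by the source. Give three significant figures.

I ≈ 3.21 mA

R_bot‖R_L = 604.0 Ω, so the source sees R_top + R_bot‖R_L = 2804 Ω.
I = 9.00 V / 2804 Ω = 3.21 mA.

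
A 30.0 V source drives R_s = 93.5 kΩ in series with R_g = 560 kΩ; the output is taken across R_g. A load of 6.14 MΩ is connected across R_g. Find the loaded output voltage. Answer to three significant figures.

The load sits in parallel with R_g: R_g‖R_L = (560 × 6140) / (560 + 6140) = 513.2 kΩ.
V_out = 30.0 × 513.2 / (93.5 + 513.2) = 30.0 × 513.2/606.7 = 25.4 V.
(Unloaded it would have been 25.7 V.)

V_out ≈ 25.4 V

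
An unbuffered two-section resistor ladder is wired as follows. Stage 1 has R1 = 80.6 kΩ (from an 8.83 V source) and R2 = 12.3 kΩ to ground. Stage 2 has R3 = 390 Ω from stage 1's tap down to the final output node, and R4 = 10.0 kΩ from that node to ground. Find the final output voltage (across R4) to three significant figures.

V_out ≈ 0.555 V

Stage 2 presents R3+R4 = 10390 Ω as a load on stage 1's tap.
Stage 1's lower leg becomes R2‖(R3+R4) = 5632 Ω, so V_mid = 8.83 × 5632/86230 = 0.5767 V.
Stage 2 is itself unloaded: V_out = V_mid × R4/(R3+R4) = 0.5767 × 10000/10390 = 0.555 V.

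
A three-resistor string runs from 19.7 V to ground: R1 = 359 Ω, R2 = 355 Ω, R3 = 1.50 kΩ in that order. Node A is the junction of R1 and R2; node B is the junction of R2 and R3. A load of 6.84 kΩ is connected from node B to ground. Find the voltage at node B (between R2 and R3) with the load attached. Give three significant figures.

V ≈ 12.5 V

At node B, R3 is in parallel with the load: R3‖R_L = 1230 Ω.
Below node A the resistance is R2 + (R3‖R_L) = 1585 Ω, so V_A = 19.7 × 1585/1944 = 16.06 V.
Then V_B = V_A × (R3‖R_L)/(R2 + R3‖R_L) = 16.06 × 1230/1585 = 12.5 V.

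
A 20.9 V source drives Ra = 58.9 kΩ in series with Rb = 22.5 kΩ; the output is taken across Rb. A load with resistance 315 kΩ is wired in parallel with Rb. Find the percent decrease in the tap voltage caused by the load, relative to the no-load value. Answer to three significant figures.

4.91 %

The divider's output (Thévenin) resistance is Ra‖Rb = 16.28 kΩ.
Fractional drop under load = R_th/(R_th + R_L) = 16.28 / (16.28 + 315) = 0.04914.
So the output falls by 4.91 %.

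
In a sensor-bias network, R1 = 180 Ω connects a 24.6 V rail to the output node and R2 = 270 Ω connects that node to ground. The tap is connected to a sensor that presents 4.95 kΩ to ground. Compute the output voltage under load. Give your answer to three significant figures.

The load sits in parallel with R2: R2‖R_L = (270 × 4950) / (270 + 4950) = 256.0 Ω.
V_out = 24.6 × 256.0 / (180 + 256.0) = 24.6 × 256.0/436.0 = 14.4 V.

V_out ≈ 14.4 V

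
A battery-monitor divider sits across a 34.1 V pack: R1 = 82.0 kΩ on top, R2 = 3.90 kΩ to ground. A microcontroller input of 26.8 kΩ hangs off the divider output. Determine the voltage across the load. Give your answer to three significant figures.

V_out ≈ 1.36 V

The load sits in parallel with R2: R2‖R_L = (3.90 × 26.8) / (3.90 + 26.8) = 3.405 kΩ.
V_out = 34.1 × 3.405 / (82.0 + 3.405) = 34.1 × 3.405/85.40 = 1.36 V.
(Unloaded it would have been 1.55 V.)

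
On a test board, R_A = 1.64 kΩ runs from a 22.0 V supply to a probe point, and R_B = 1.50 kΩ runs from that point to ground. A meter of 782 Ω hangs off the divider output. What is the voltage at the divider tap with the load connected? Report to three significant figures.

The load sits in parallel with R_B: R_B‖R_L = (1500 × 782) / (1500 + 782) = 514.0 Ω.
V_out = 22.0 × 514.0 / (1640 + 514.0) = 22.0 × 514.0/2154 = 5.25 V.

V_out ≈ 5.25 V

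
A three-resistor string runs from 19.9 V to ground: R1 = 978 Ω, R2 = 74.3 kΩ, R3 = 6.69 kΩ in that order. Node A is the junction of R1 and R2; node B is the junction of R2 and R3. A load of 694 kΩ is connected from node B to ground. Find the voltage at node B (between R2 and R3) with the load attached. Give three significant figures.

V ≈ 1.61 V

At node B, R3 is in parallel with the load: R3‖R_L = 6626 Ω.
Below node A the resistance is R2 + (R3‖R_L) = 80930 Ω, so V_A = 19.9 × 80930/81900 = 19.66 V.
Then V_B = V_A × (R3‖R_L)/(R2 + R3‖R_L) = 19.66 × 6626/80930 = 1.61 V.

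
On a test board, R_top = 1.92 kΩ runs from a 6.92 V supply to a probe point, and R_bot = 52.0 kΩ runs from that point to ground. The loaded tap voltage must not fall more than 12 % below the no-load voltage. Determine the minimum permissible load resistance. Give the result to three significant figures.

Output resistance R_th = R_top‖R_bot = (1.92 × 52.0)/53.92 = 1.852 kΩ.
The fractional drop is R_th/(R_th + R_L); requiring this ≤ 0.120 gives R_L ≥ R_th(1/0.120 − 1) = 1.852 × 7.333 = 13.6 kΩ.

R_L(min) ≈ 13.6 kΩ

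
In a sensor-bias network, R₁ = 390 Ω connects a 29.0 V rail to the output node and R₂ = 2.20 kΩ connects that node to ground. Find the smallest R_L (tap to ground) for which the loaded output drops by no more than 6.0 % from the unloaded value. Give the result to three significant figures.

R_L(min) ≈ 5.19 kΩ

Output resistance R_th = R₁‖R₂ = (390 × 2200)/2590 = 331.3 Ω.
The fractional drop is R_th/(R_th + R_L); requiring this ≤ 0.0600 gives R_L ≥ R_th(1/0.0600 − 1) = 331.3 × 15.67 = 5.19 kΩ.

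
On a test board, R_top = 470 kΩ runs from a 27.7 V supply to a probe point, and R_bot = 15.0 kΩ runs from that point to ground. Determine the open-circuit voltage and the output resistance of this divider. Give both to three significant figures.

V_th is the open-circuit tap voltage: 27.7 × 15.0/(470 + 15.0) = 0.857 V.
With the supply zeroed, R_top and R_bot appear in parallel from the tap: R_th = R_top‖R_bot = (470 × 15.0)/485.0 = 14.5 kΩ.

V_th = 0.857 V, R_th = 14.5 kΩ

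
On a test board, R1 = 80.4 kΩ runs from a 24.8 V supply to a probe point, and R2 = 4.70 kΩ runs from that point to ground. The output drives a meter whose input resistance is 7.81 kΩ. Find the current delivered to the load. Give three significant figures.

R2‖R_L = 2.934 kΩ; V_out = 24.8 × 2.934/83.33 = 0.8732 V.
I_L = V_out / R_L = 0.8732 / 7.81 kΩ = 0.112 mA.

I_L ≈ 0.112 mA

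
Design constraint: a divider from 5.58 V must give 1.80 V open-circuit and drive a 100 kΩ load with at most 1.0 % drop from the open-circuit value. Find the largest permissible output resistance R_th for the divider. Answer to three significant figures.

Loading drop = R_th/(R_th + R_L) ≤ 0.0100, so R_th ≤ R_L · ε/(1−ε) = 100 kΩ × 0.0100/0.9900 = 1.01 kΩ.

R_th ≤ 1.01 kΩ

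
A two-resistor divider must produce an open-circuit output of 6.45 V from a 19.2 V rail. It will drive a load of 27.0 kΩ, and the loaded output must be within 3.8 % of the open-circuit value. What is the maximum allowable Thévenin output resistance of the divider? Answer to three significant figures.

R_th ≤ 1.07 kΩ

Loading drop = R_th/(R_th + R_L) ≤ 0.0380, so R_th ≤ R_L · ε/(1−ε) = 27.0 kΩ × 0.0380/0.9620 = 1.07 kΩ.
(Any R1, R2 with R2/(R1+R2) = 0.336 and R1‖R2 ≤ 1.07 kΩ will meet the spec.)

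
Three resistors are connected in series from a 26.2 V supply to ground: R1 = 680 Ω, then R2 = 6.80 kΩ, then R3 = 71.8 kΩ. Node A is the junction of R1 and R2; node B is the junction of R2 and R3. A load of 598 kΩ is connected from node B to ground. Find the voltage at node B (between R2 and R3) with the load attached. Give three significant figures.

At node B, R3 is in parallel with the load: R3‖R_L = 64100 Ω.
Below node A the resistance is R2 + (R3‖R_L) = 70900 Ω, so V_A = 26.2 × 70900/71580 = 25.95 V.
Then V_B = V_A × (R3‖R_L)/(R2 + R3‖R_L) = 25.95 × 64100/70900 = 23.5 V.

V ≈ 23.5 V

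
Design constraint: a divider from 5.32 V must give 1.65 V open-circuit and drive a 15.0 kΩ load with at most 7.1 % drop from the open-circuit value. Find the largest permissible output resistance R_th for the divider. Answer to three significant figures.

R_th ≤ 1.15 kΩ

Loading drop = R_th/(R_th + R_L) ≤ 0.0710, so R_th ≤ R_L · ε/(1−ε) = 15.0 kΩ × 0.0710/0.9290 = 1.15 kΩ.
(Any R1, R2 with R2/(R1+R2) = 0.310 and R1‖R2 ≤ 1.15 kΩ will meet the spec.)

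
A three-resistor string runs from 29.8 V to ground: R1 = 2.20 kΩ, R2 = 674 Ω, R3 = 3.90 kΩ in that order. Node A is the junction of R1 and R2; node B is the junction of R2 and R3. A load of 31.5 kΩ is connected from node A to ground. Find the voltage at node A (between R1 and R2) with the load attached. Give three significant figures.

V ≈ 19.2 V

Below node A the series string R2+R3 = 4574 Ω sits in parallel with the 31500 Ω load: 3994 Ω.
V_A = 29.8 × 3994/(2200 + 3994) = 19.2 V.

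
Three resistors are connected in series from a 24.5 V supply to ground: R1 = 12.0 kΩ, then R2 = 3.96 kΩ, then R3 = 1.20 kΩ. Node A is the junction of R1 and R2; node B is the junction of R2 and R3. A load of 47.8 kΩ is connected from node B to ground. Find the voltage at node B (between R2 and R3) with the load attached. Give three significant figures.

At node B, R3 is in parallel with the load: R3‖R_L = 1.171 kΩ.
Below node A the resistance is R2 + (R3‖R_L) = 5.131 kΩ, so V_A = 24.5 × 5.131/17.13 = 7.338 V.
Then V_B = V_A × (R3‖R_L)/(R2 + R3‖R_L) = 7.338 × 1.171/5.131 = 1.67 V.

V ≈ 1.67 V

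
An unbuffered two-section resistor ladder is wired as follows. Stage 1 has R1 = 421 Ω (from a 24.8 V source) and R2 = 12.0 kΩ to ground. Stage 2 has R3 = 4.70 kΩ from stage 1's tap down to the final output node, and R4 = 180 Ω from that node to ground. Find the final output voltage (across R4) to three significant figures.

Stage 2 presents R3+R4 = 4880 Ω as a load on stage 1's tap.
Stage 1's lower leg becomes R2‖(R3+R4) = 3469 Ω, so V_mid = 24.8 × 3469/3890 = 22.12 V.
Stage 2 is itself unloaded: V_out = V_mid × R4/(R3+R4) = 22.12 × 180/4880 = 0.816 V.

V_out ≈ 0.816 V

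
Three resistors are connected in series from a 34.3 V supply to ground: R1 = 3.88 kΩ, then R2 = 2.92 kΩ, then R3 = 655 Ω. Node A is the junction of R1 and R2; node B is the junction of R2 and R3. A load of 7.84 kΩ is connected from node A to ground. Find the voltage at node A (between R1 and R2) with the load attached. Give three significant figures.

Below node A the series string R2+R3 = 3575 Ω sits in parallel with the 7840 Ω load: 2455 Ω.
V_A = 34.3 × 2455/(3880 + 2455) = 13.3 V.

V ≈ 13.3 V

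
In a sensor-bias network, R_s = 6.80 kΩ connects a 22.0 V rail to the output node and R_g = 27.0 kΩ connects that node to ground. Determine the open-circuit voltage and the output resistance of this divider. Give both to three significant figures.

V_th is the open-circuit tap voltage: 22.0 × 27.0/(6.80 + 27.0) = 17.6 V.
With the supply zeroed, R_s and R_g appear in parallel from the tap: R_th = R_s‖R_g = (6.80 × 27.0)/33.80 = 5.43 kΩ.

V_th = 17.6 V, R_th = 5.43 kΩ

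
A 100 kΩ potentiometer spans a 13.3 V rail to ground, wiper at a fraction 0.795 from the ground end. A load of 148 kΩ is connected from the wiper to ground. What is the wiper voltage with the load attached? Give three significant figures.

The wiper splits the pot into (1−α)R = 20.50 kΩ above and αR = 79.50 kΩ below.
Lower section ‖ load = 51.72 kΩ.
V_wiper = 13.3 × 51.72/(20.50 + 51.72) = 9.52 V.

V ≈ 9.52 V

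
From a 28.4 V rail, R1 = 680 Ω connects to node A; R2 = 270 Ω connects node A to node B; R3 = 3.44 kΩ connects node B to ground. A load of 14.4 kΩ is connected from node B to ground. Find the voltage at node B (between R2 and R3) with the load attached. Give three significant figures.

At node B, R3 is in parallel with the load: R3‖R_L = 2777 Ω.
Below node A the resistance is R2 + (R3‖R_L) = 3047 Ω, so V_A = 28.4 × 3047/3727 = 23.22 V.
Then V_B = V_A × (R3‖R_L)/(R2 + R3‖R_L) = 23.22 × 2777/3047 = 21.2 V.

V ≈ 21.2 V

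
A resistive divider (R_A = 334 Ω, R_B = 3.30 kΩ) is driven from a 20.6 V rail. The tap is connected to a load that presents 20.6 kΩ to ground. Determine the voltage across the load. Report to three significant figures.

V_out ≈ 18.4 V

The load sits in parallel with R_B: R_B‖R_L = (3300 × 20600) / (3300 + 20600) = 2844 Ω.
V_out = 20.6 × 2844 / (334 + 2844) = 20.6 × 2844/3178 = 18.4 V.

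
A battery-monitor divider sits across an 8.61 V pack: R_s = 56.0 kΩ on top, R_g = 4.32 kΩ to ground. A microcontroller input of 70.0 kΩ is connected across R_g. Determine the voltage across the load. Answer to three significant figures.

The load sits in parallel with R_g: R_g‖R_L = (4.32 × 70.0) / (4.32 + 70.0) = 4.069 kΩ.
V_out = 8.61 × 4.069 / (56.0 + 4.069) = 8.61 × 4.069/60.07 = 0.583 V.

V_out ≈ 0.583 V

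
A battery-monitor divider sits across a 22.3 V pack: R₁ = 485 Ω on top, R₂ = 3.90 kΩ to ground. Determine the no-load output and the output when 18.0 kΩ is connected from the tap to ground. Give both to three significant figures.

Unloaded: 19.8 V; loaded: 19.4 V

Open-circuit: V = 22.3 × 3900/(485 + 3900) = 19.8 V.
With the load, R₂ becomes R₂‖R_L = 3205 Ω, so V = 22.3 × 3205/3690 = 19.4 V.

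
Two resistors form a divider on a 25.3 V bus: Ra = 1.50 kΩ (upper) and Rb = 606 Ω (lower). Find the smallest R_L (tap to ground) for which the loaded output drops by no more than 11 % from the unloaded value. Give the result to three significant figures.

Output resistance R_th = Ra‖Rb = (1500 × 606)/2106 = 431.6 Ω.
The fractional drop is R_th/(R_th + R_L); requiring this ≤ 0.110 gives R_L ≥ R_th(1/0.110 − 1) = 431.6 × 8.091 = 3.49 kΩ.

R_L(min) ≈ 3.49 kΩ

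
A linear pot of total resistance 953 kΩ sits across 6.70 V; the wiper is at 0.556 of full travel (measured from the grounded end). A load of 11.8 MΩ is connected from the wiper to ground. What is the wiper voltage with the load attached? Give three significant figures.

The wiper splits the pot into (1−α)R = 423.1 kΩ above and αR = 529.9 kΩ below.
Lower section ‖ load = 507.1 kΩ.
V_wiper = 6.70 × 507.1/(423.1 + 507.1) = 3.65 V.

V ≈ 3.65 V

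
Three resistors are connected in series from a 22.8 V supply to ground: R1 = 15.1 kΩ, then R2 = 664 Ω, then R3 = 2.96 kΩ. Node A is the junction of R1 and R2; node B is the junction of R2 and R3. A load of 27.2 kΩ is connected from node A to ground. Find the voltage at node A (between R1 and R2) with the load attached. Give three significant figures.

V ≈ 3.98 V

Below node A the series string R2+R3 = 3624 Ω sits in parallel with the 27200 Ω load: 3198 Ω.
V_A = 22.8 × 3198/(15100 + 3198) = 3.98 V.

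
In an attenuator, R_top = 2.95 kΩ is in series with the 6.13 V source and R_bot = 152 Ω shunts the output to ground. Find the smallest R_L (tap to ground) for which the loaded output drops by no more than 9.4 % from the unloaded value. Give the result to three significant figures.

Output resistance R_th = R_top‖R_bot = (2950 × 152)/3102 = 144.6 Ω.
The fractional drop is R_th/(R_th + R_L); requiring this ≤ 0.0940 gives R_L ≥ R_th(1/0.0940 − 1) = 144.6 × 9.638 = 1.39 kΩ.

R_L(min) ≈ 1.39 kΩ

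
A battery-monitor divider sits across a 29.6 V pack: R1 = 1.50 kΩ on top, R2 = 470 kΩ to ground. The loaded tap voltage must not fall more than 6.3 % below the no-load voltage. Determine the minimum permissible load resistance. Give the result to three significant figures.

Output resistance R_th = R1‖R2 = (1.50 × 470)/471.5 = 1.495 kΩ.
The fractional drop is R_th/(R_th + R_L); requiring this ≤ 0.0630 gives R_L ≥ R_th(1/0.0630 − 1) = 1.495 × 14.87 = 22.2 kΩ.

R_L(min) ≈ 22.2 kΩ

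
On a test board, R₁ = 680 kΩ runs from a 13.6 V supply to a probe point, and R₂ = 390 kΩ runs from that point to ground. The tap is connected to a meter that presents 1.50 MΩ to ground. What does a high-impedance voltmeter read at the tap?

The load sits in parallel with R₂: R₂‖R_L = (390 × 1500) / (390 + 1500) = 309.5 kΩ.
V_out = 13.6 × 309.5 / (680 + 309.5) = 13.6 × 309.5/989.5 = 4.25 V.

V_out ≈ 4.25 V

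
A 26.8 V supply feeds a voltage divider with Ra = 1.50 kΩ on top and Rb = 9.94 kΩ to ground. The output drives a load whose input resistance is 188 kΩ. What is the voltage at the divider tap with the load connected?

V_out ≈ 23.1 V

The load sits in parallel with Rb: Rb‖R_L = (9.94 × 188) / (9.94 + 188) = 9.441 kΩ.
V_out = 26.8 × 9.441 / (1.50 + 9.441) = 26.8 × 9.441/10.94 = 23.1 V.
(Unloaded it would have been 23.3 V.)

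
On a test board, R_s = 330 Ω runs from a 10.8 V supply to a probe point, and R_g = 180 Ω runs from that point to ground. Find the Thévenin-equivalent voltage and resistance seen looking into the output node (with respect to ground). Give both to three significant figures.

V_th is the open-circuit tap voltage: 10.8 × 180/(330 + 180) = 3.81 V.
With the supply zeroed, R_s and R_g appear in parallel from the tap: R_th = R_s‖R_g = (330 × 180)/510.0 = 116 Ω.

V_th = 3.81 V, R_th = 116 Ω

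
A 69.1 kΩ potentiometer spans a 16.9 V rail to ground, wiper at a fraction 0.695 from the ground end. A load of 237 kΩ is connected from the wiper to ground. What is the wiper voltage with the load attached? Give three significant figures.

V ≈ 11.1 V

The wiper splits the pot into (1−α)R = 21.08 kΩ above and αR = 48.02 kΩ below.
Lower section ‖ load = 39.93 kΩ.
V_wiper = 16.9 × 39.93/(21.08 + 39.93) = 11.1 V.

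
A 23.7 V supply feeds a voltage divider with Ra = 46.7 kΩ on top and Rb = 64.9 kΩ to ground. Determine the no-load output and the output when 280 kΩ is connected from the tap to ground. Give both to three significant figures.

Unloaded: 13.8 V; loaded: 12.6 V

Open-circuit: V = 23.7 × 64.9/(46.7 + 64.9) = 13.8 V.
With the load, Rb becomes Rb‖R_L = 52.69 kΩ, so V = 23.7 × 52.69/99.39 = 12.6 V.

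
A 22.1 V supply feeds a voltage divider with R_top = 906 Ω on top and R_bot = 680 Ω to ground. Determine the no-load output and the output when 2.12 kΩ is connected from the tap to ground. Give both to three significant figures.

Unloaded: 9.48 V; loaded: 8.01 V

Open-circuit: V = 22.1 × 680/(906 + 680) = 9.48 V.
With the load, R_bot becomes R_bot‖R_L = 514.9 Ω, so V = 22.1 × 514.9/1421 = 8.01 V.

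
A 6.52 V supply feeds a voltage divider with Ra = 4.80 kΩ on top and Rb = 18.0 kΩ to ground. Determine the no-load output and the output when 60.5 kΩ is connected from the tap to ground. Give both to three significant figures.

Open-circuit: V = 6.52 × 18.0/(4.80 + 18.0) = 5.15 V.
With the load, Rb becomes Rb‖R_L = 13.87 kΩ, so V = 6.52 × 13.87/18.67 = 4.84 V.

Unloaded: 5.15 V; loaded: 4.84 V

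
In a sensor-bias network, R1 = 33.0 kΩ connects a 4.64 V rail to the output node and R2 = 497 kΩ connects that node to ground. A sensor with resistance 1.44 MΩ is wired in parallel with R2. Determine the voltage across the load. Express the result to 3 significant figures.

V_out ≈ 4.26 V

The load sits in parallel with R2: R2‖R_L = (497 × 1440) / (497 + 1440) = 369.5 kΩ.
V_out = 4.64 × 369.5 / (33.0 + 369.5) = 4.64 × 369.5/402.5 = 4.26 V.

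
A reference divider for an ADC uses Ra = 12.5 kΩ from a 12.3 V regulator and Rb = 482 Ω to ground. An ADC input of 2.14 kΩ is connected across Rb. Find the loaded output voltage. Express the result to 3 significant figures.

The load sits in parallel with Rb: Rb‖R_L = (482 × 2140) / (482 + 2140) = 393.4 Ω.
V_out = 12.3 × 393.4 / (12500 + 393.4) = 12.3 × 393.4/12890 = 0.375 V.

V_out ≈ 0.375 V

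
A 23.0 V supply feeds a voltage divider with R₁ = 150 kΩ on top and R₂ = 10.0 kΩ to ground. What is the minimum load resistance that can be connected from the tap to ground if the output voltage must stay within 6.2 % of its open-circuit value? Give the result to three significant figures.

R_L(min) ≈ 142 kΩ

Output resistance R_th = R₁‖R₂ = (150 × 10.0)/160.0 = 9.375 kΩ.
The fractional drop is R_th/(R_th + R_L); requiring this ≤ 0.0620 gives R_L ≥ R_th(1/0.0620 − 1) = 9.375 × 15.13 = 142 kΩ.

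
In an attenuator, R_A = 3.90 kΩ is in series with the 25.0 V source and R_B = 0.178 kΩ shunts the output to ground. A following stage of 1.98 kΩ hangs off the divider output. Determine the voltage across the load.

The load sits in parallel with R_B: R_B‖R_L = (178 × 1980) / (178 + 1980) = 163.3 Ω.
V_out = 25.0 × 163.3 / (3900 + 163.3) = 25.0 × 163.3/4063 = 1.00 V.
(Unloaded it would have been 1.09 V.)

V_out ≈ 1.00 V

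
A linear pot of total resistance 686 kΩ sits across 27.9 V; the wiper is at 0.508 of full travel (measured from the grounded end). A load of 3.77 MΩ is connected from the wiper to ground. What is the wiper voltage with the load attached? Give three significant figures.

V ≈ 13.6 V

The wiper splits the pot into (1−α)R = 337.5 kΩ above and αR = 348.5 kΩ below.
Lower section ‖ load = 319.0 kΩ.
V_wiper = 27.9 × 319.0/(337.5 + 319.0) = 13.6 V.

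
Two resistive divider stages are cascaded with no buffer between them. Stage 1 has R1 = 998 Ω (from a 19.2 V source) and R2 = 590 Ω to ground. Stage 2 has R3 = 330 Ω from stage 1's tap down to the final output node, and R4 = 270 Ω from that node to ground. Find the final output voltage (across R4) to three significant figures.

Stage 2 presents R3+R4 = 600.0 Ω as a load on stage 1's tap.
Stage 1's lower leg becomes R2‖(R3+R4) = 297.5 Ω, so V_mid = 19.2 × 297.5/1295 = 4.409 V.
Stage 2 is itself unloaded: V_out = V_mid × R4/(R3+R4) = 4.409 × 270/600.0 = 1.98 V.

V_out ≈ 1.98 V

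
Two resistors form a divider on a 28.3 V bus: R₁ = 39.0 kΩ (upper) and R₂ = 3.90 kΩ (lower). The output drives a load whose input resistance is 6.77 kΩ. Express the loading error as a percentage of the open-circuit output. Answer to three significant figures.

34.4 %

The divider's output (Thévenin) resistance is R₁‖R₂ = 3.545 kΩ.
Fractional drop under load = R_th/(R_th + R_L) = 3.545 / (3.545 + 6.77) = 0.3437.
So the output falls by 34.4 %.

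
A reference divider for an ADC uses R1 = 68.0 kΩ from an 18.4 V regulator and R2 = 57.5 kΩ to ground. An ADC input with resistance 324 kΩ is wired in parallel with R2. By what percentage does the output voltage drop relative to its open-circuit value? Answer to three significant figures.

Unloaded V = 18.4 × 57.5/125.5 = 8.4303 V.
Loaded: R2‖R_L = 48.83 kΩ, giving V = 18.4 × 48.83/116.8 = 7.6907 V.
Drop = (8.4303 − 7.6907) / 8.4303 = 8.77 %.

8.77 %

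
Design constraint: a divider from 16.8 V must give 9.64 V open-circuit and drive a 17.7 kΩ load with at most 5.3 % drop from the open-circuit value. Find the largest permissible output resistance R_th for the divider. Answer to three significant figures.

Loading drop = R_th/(R_th + R_L) ≤ 0.0530, so R_th ≤ R_L · ε/(1−ε) = 17.7 kΩ × 0.0530/0.9470 = 991 Ω.

R_th ≤ 991 Ω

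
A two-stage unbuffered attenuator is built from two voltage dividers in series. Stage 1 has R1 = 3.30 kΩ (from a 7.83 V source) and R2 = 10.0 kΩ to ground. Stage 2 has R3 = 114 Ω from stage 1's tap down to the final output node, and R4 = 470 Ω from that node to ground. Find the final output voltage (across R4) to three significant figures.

V_out ≈ 0.903 V

Stage 2 presents R3+R4 = 584.0 Ω as a load on stage 1's tap.
Stage 1's lower leg becomes R2‖(R3+R4) = 551.8 Ω, so V_mid = 7.83 × 551.8/3852 = 1.122 V.
Stage 2 is itself unloaded: V_out = V_mid × R4/(R3+R4) = 1.122 × 470/584.0 = 0.903 V.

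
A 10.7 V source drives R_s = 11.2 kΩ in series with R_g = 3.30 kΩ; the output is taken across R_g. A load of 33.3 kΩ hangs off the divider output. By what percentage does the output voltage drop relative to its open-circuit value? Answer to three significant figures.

The divider's output (Thévenin) resistance is R_s‖R_g = 2.549 kΩ.
Fractional drop under load = R_th/(R_th + R_L) = 2.549 / (2.549 + 33.3) = 0.07110.
So the output falls by 7.11 %.

7.11 %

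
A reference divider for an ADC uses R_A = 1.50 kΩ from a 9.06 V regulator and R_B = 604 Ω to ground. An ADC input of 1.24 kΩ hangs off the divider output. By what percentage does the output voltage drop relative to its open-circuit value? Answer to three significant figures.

Unloaded V = 9.06 × 604/2104 = 2.601 V.
Loaded: R_B‖R_L = 406.2 Ω, giving V = 9.06 × 406.2/1906 = 1.930 V.
Drop = (2.601 − 1.930) / 2.601 = 25.8 %.

25.8 %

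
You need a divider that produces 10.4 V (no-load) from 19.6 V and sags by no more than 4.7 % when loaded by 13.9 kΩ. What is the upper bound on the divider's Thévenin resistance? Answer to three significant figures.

R_th ≤ 686 Ω

Loading drop = R_th/(R_th + R_L) ≤ 0.0470, so R_th ≤ R_L · ε/(1−ε) = 13.9 kΩ × 0.0470/0.9530 = 686 Ω.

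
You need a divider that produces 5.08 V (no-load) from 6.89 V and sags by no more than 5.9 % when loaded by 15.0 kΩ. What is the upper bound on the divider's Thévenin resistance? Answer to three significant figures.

Loading drop = R_th/(R_th + R_L) ≤ 0.0590, so R_th ≤ R_L · ε/(1−ε) = 15.0 kΩ × 0.0590/0.9410 = 940 Ω.
(Any R1, R2 with R2/(R1+R2) = 0.737 and R1‖R2 ≤ 940 Ω will meet the spec.)

R_th ≤ 940 Ω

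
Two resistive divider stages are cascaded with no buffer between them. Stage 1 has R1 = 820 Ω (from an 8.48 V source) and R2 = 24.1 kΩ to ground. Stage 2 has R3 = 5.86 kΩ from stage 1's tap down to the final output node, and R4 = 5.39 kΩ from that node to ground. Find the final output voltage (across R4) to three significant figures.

Stage 2 presents R3+R4 = 11250 Ω as a load on stage 1's tap.
Stage 1's lower leg becomes R2‖(R3+R4) = 7670 Ω, so V_mid = 8.48 × 7670/8490 = 7.661 V.
Stage 2 is itself unloaded: V_out = V_mid × R4/(R3+R4) = 7.661 × 5390/11250 = 3.67 V.

V_out ≈ 3.67 V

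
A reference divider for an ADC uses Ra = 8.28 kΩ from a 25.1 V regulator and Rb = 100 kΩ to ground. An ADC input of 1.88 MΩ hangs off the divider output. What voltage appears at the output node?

The load sits in parallel with Rb: Rb‖R_L = (100 × 1880) / (100 + 1880) = 94.95 kΩ.
V_out = 25.1 × 94.95 / (8.28 + 94.95) = 25.1 × 94.95/103.2 = 23.1 V.

V_out ≈ 23.1 V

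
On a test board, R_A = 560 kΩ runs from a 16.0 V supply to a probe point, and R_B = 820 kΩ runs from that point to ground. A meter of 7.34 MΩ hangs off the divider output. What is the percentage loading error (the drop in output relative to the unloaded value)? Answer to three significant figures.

The divider's output (Thévenin) resistance is R_A‖R_B = 332.8 kΩ.
Fractional drop under load = R_th/(R_th + R_L) = 332.8 / (332.8 + 7340) = 0.04337.
So the output falls by 4.34 %.

4.34 %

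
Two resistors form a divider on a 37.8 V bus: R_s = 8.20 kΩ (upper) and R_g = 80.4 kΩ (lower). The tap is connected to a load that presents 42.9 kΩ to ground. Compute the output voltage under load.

V_out ≈ 29.2 V

The load sits in parallel with R_g: R_g‖R_L = (80.4 × 42.9) / (80.4 + 42.9) = 27.97 kΩ.
V_out = 37.8 × 27.97 / (8.20 + 27.97) = 37.8 × 27.97/36.17 = 29.2 V.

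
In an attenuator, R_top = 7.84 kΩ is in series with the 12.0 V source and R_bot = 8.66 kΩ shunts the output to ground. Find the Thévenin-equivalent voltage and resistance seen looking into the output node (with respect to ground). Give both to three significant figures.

V_th = 6.30 V, R_th = 4.11 kΩ

V_th is the open-circuit tap voltage: 12.0 × 8.66/(7.84 + 8.66) = 6.30 V.
With the supply zeroed, R_top and R_bot appear in parallel from the tap: R_th = R_top‖R_bot = (7.84 × 8.66)/16.50 = 4.11 kΩ.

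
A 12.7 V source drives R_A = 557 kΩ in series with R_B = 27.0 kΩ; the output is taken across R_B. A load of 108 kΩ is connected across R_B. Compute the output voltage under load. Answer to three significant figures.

V_out ≈ 0.474 V

The load sits in parallel with R_B: R_B‖R_L = (27.0 × 108) / (27.0 + 108) = 21.60 kΩ.
V_out = 12.7 × 21.60 / (557 + 21.60) = 12.7 × 21.60/578.6 = 0.474 V.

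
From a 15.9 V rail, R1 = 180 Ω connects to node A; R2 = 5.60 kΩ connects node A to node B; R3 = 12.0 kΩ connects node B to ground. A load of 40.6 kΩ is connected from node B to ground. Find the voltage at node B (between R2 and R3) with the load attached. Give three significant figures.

At node B, R3 is in parallel with the load: R3‖R_L = 9262 Ω.
Below node A the resistance is R2 + (R3‖R_L) = 14860 Ω, so V_A = 15.9 × 14860/15040 = 15.71 V.
Then V_B = V_A × (R3‖R_L)/(R2 + R3‖R_L) = 15.71 × 9262/14860 = 9.79 V.

V ≈ 9.79 V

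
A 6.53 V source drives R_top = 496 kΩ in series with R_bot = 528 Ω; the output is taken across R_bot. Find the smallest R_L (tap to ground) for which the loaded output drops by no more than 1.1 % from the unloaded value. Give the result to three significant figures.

Output resistance R_th = R_top‖R_bot = (496000 × 528)/496500 = 527.4 Ω.
The fractional drop is R_th/(R_th + R_L); requiring this ≤ 0.0110 gives R_L ≥ R_th(1/0.0110 − 1) = 527.4 × 89.91 = 47.4 kΩ.

R_L(min) ≈ 47.4 kΩ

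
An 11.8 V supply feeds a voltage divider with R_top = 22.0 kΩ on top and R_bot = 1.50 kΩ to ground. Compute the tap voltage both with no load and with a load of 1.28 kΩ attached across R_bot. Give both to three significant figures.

Unloaded: 0.753 V; loaded: 0.359 V

Open-circuit: V = 11.8 × 1.50/(22.0 + 1.50) = 0.753 V.
With the load, R_bot becomes R_bot‖R_L = 0.6906 kΩ, so V = 11.8 × 0.6906/22.69 = 0.359 V.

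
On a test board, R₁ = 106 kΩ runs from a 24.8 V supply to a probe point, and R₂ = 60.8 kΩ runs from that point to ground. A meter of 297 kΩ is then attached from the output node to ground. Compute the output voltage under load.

The load sits in parallel with R₂: R₂‖R_L = (60.8 × 297) / (60.8 + 297) = 50.47 kΩ.
V_out = 24.8 × 50.47 / (106 + 50.47) = 24.8 × 50.47/156.5 = 8.00 V.
(Unloaded it would have been 9.04 V.)

V_out ≈ 8.00 V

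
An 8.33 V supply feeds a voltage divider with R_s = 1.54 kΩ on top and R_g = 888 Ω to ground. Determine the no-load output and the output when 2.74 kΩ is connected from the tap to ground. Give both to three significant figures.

Unloaded: 3.05 V; loaded: 2.53 V

Open-circuit: V = 8.33 × 888/(1540 + 888) = 3.05 V.
With the load, R_g becomes R_g‖R_L = 670.7 Ω, so V = 8.33 × 670.7/2211 = 2.53 V.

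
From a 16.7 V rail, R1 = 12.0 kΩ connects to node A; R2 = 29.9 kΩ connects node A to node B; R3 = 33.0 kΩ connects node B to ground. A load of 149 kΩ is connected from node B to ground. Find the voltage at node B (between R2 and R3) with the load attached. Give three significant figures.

At node B, R3 is in parallel with the load: R3‖R_L = 27.02 kΩ.
Below node A the resistance is R2 + (R3‖R_L) = 56.92 kΩ, so V_A = 16.7 × 56.92/68.92 = 13.79 V.
Then V_B = V_A × (R3‖R_L)/(R2 + R3‖R_L) = 13.79 × 27.02/56.92 = 6.55 V.

V ≈ 6.55 V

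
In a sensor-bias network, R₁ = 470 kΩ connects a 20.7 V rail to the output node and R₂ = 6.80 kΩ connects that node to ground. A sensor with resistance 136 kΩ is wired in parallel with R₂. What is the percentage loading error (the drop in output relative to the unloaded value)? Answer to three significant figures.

4.70 %

The divider's output (Thévenin) resistance is R₁‖R₂ = 6.703 kΩ.
Fractional drop under load = R_th/(R_th + R_L) = 6.703 / (6.703 + 136) = 0.04697.
So the output falls by 4.70 %.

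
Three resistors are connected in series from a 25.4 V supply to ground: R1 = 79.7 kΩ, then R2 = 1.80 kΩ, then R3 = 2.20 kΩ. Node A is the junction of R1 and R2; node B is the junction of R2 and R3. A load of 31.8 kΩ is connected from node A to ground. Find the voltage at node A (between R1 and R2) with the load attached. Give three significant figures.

Below node A the series string R2+R3 = 4.000 kΩ sits in parallel with the 31.8 kΩ load: 3.553 kΩ.
V_A = 25.4 × 3.553/(79.7 + 3.553) = 1.08 V.

V ≈ 1.08 V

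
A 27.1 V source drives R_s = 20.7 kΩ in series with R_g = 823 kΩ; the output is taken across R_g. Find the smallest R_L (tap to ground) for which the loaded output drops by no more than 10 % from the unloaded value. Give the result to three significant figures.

R_L(min) ≈ 182 kΩ

Output resistance R_th = R_s‖R_g = (20.7 × 823)/843.7 = 20.19 kΩ.
The fractional drop is R_th/(R_th + R_L); requiring this ≤ 0.100 gives R_L ≥ R_th(1/0.100 − 1) = 20.19 × 9.000 = 182 kΩ.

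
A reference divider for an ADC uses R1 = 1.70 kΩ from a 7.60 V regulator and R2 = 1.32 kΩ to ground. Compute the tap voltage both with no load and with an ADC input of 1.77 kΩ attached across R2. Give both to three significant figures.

Open-circuit: V = 7.60 × 1.32/(1.70 + 1.32) = 3.32 V.
With the load, R2 becomes R2‖R_L = 0.7561 kΩ, so V = 7.60 × 0.7561/2.456 = 2.34 V.

Unloaded: 3.32 V; loaded: 2.34 V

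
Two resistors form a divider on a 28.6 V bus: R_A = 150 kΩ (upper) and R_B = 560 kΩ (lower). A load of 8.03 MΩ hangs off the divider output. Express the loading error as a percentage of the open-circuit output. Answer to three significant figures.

The divider's output (Thévenin) resistance is R_A‖R_B = 118.3 kΩ.
Fractional drop under load = R_th/(R_th + R_L) = 118.3 / (118.3 + 8030) = 0.01452.
So the output falls by 1.45 %.

1.45 %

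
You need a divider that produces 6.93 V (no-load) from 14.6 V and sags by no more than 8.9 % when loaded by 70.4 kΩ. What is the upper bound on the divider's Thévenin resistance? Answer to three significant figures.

R_th ≤ 6.88 kΩ

Loading drop = R_th/(R_th + R_L) ≤ 0.0890, so R_th ≤ R_L · ε/(1−ε) = 70.4 kΩ × 0.0890/0.9110 = 6.88 kΩ.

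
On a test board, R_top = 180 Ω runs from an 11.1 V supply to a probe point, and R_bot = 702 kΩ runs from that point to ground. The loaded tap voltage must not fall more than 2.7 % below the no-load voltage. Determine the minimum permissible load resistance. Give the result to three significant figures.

Output resistance R_th = R_top‖R_bot = (180 × 702000)/702200 = 180.0 Ω.
The fractional drop is R_th/(R_th + R_L); requiring this ≤ 0.0270 gives R_L ≥ R_th(1/0.0270 − 1) = 180.0 × 36.04 = 6.49 kΩ.

R_L(min) ≈ 6.49 kΩ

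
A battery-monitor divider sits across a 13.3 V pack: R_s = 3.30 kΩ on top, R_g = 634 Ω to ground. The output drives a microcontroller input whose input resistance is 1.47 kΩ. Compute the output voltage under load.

V_out ≈ 1.57 V

The load sits in parallel with R_g: R_g‖R_L = (634 × 1470) / (634 + 1470) = 443.0 Ω.
V_out = 13.3 × 443.0 / (3300 + 443.0) = 13.3 × 443.0/3743 = 1.57 V.
(Unloaded it would have been 2.14 V.)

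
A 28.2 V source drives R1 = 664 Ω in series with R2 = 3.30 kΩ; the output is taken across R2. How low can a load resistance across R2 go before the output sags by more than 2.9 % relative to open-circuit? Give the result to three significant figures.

R_L(min) ≈ 18.5 kΩ

Output resistance R_th = R1‖R2 = (664 × 3300)/3964 = 552.8 Ω.
The fractional drop is R_th/(R_th + R_L); requiring this ≤ 0.0290 gives R_L ≥ R_th(1/0.0290 − 1) = 552.8 × 33.48 = 18.5 kΩ.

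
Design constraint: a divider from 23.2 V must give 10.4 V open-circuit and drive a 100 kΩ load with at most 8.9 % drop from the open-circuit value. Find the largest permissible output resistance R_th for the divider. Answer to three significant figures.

R_th ≤ 9.77 kΩ

Loading drop = R_th/(R_th + R_L) ≤ 0.0890, so R_th ≤ R_L · ε/(1−ε) = 100 kΩ × 0.0890/0.9110 = 9.77 kΩ.
(Any R1, R2 with R2/(R1+R2) = 0.448 and R1‖R2 ≤ 9.77 kΩ will meet the spec.)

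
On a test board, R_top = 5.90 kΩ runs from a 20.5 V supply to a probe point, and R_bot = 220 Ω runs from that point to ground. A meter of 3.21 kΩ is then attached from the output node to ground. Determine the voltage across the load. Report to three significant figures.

The load sits in parallel with R_bot: R_bot‖R_L = (220 × 3210) / (220 + 3210) = 205.9 Ω.
V_out = 20.5 × 205.9 / (5900 + 205.9) = 20.5 × 205.9/6106 = 0.691 V.

V_out ≈ 0.691 V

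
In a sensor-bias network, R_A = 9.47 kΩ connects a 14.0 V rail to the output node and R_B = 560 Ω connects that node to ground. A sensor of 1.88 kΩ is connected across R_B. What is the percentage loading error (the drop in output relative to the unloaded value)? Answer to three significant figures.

22.0 %

The divider's output (Thévenin) resistance is R_A‖R_B = 528.7 Ω.
Fractional drop under load = R_th/(R_th + R_L) = 528.7 / (528.7 + 1880) = 0.2195.
So the output falls by 22.0 %.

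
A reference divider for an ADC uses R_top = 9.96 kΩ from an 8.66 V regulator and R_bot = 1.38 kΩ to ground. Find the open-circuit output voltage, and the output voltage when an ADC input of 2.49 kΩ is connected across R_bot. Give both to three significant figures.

Open-circuit: V = 8.66 × 1.38/(9.96 + 1.38) = 1.05 V.
With the load, R_bot becomes R_bot‖R_L = 0.8879 kΩ, so V = 8.66 × 0.8879/10.85 = 0.709 V.

Unloaded: 1.05 V; loaded: 0.709 V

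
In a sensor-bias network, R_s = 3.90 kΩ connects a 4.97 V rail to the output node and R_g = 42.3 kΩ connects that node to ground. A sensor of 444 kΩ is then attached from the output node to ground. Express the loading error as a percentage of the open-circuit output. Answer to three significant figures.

0.798 %

The divider's output (Thévenin) resistance is R_s‖R_g = 3.571 kΩ.
Fractional drop under load = R_th/(R_th + R_L) = 3.571 / (3.571 + 444) = 0.007978.
So the output falls by 0.798 %.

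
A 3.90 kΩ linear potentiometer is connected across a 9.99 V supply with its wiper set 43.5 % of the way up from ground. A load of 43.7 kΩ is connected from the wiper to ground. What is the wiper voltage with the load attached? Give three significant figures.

V ≈ 4.25 V

The wiper splits the pot into (1−α)R = 2.204 kΩ above and αR = 1.696 kΩ below.
Lower section ‖ load = 1.633 kΩ.
V_wiper = 9.99 × 1.633/(2.204 + 1.633) = 4.25 V.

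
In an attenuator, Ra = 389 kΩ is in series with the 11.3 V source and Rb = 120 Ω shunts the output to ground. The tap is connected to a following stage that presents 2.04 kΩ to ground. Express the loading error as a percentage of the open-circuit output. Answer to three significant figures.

The divider's output (Thévenin) resistance is Ra‖Rb = 120.0 Ω.
Fractional drop under load = R_th/(R_th + R_L) = 120.0 / (120.0 + 2040) = 0.05554.
So the output falls by 5.55 %.

5.55 %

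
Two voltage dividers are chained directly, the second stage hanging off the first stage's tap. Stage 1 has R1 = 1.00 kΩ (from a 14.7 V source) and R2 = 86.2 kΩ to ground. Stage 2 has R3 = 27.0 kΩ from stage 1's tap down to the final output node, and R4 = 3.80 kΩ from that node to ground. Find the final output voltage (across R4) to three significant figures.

Stage 2 presents R3+R4 = 30.80 kΩ as a load on stage 1's tap.
Stage 1's lower leg becomes R2‖(R3+R4) = 22.69 kΩ, so V_mid = 14.7 × 22.69/23.69 = 14.08 V.
Stage 2 is itself unloaded: V_out = V_mid × R4/(R3+R4) = 14.08 × 3.80/30.80 = 1.74 V.

V_out ≈ 1.74 V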